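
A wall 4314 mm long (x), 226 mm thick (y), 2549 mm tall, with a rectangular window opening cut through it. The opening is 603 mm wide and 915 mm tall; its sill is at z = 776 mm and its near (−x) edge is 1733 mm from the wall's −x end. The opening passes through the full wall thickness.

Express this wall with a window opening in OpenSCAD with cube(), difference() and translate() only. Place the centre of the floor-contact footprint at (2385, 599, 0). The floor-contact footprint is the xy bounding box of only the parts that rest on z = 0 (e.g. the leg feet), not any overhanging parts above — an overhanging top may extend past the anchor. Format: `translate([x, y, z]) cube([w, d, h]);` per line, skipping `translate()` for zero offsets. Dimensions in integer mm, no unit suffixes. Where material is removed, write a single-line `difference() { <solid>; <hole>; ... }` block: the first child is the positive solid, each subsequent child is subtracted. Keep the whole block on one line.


difference() { translate([228, 486, 0]) cube([4314, 226, 2549]); translate([1961, 486, 776]) cube([603, 226, 915]); }


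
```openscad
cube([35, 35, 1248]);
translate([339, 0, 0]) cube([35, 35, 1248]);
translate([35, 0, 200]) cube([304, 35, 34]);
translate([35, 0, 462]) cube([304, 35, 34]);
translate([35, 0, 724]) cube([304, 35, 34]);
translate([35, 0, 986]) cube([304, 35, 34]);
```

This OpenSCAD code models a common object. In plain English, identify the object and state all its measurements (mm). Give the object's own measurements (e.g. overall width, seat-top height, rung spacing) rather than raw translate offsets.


A straight ladder. Two 35×35 mm vertical rails, 1248 mm tall, stand 374 mm apart (outside-to-outside) with their front faces coplanar on the −y side. 4 rungs, each 35 mm deep and 34 mm tall, span between the inner faces of the rails, front faces flush with the rails. The lowest rung's underside is at z = 200 mm and rungs are spaced 262 mm apart (underside to underside).


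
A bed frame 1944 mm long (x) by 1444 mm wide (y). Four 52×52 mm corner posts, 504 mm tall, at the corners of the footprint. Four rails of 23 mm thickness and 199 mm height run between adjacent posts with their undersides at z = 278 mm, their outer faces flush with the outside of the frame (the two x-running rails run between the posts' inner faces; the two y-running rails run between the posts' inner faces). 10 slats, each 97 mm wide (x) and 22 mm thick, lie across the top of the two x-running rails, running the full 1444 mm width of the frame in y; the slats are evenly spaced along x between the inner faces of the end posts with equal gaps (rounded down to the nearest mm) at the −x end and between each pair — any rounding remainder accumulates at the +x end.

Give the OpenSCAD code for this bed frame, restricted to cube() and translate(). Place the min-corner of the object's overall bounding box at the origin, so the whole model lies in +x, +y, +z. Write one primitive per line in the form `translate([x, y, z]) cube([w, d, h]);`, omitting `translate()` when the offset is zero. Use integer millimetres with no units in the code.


cube([52, 52, 504]);
translate([0, 1392, 0]) cube([52, 52, 504]);
translate([1892, 0, 0]) cube([52, 52, 504]);
translate([1892, 1392, 0]) cube([52, 52, 504]);
translate([52, 0, 278]) cube([1840, 23, 199]);
translate([52, 1421, 278]) cube([1840, 23, 199]);
translate([0, 52, 278]) cube([23, 1340, 199]);
translate([1921, 52, 278]) cube([23, 1340, 199]);
translate([131, 0, 477]) cube([97, 1444, 22]);
translate([307, 0, 477]) cube([97, 1444, 22]);
translate([483, 0, 477]) cube([97, 1444, 22]);
translate([659, 0, 477]) cube([97, 1444, 22]);
translate([835, 0, 477]) cube([97, 1444, 22]);
translate([1011, 0, 477]) cube([97, 1444, 22]);
translate([1187, 0, 477]) cube([97, 1444, 22]);
translate([1363, 0, 477]) cube([97, 1444, 22]);
translate([1539, 0, 477]) cube([97, 1444, 22]);
translate([1715, 0, 477]) cube([97, 1444, 22]);


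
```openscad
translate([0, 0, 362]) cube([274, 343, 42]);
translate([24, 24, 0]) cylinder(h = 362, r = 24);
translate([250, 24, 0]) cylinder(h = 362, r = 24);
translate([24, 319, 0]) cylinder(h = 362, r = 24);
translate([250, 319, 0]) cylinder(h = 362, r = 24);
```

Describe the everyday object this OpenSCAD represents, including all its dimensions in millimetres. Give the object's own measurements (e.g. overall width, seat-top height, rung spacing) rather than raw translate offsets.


A four-legged stool. The seat is a 274×343×42 mm slab whose top surface is at z = 404 mm; four round legs, each 48 mm in diameter, run from the floor (z = 0) to the underside of the seat, each leg's axis is inset half a diameter from the nearest pair of seat edges (so the leg's bounding box is flush with the corner).


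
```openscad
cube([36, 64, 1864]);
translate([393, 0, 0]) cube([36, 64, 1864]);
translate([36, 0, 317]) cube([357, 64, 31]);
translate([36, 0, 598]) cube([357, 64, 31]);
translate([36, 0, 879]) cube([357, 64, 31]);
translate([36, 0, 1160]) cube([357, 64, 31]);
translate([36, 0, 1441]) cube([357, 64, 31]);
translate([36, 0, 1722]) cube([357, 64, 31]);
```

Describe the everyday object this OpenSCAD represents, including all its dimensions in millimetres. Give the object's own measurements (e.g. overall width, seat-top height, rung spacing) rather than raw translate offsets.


A straight ladder. Two 36×64 mm vertical rails, 1864 mm tall, stand 429 mm apart (outside-to-outside) with their front faces coplanar on the −y side. 6 rungs, each 64 mm deep and 31 mm tall, span between the inner faces of the rails, front faces flush with the rails. The lowest rung's underside is at z = 317 mm and rungs are spaced 281 mm apart (underside to underside).


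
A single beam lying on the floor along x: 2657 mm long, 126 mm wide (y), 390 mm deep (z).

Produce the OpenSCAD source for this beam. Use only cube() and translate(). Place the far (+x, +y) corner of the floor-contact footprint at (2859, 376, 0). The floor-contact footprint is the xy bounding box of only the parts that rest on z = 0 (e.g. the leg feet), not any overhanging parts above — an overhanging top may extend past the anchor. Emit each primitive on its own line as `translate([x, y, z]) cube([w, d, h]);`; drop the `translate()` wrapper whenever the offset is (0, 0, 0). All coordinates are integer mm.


translate([202, 250, 0]) cube([2657, 126, 390]);


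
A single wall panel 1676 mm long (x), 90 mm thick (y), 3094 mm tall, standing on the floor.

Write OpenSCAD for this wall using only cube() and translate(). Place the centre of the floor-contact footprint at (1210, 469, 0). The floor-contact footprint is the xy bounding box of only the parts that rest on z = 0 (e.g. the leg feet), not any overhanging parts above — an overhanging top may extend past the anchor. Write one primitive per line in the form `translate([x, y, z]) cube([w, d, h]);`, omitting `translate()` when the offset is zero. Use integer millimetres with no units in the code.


translate([372, 424, 0]) cube([1676, 90, 3094]);


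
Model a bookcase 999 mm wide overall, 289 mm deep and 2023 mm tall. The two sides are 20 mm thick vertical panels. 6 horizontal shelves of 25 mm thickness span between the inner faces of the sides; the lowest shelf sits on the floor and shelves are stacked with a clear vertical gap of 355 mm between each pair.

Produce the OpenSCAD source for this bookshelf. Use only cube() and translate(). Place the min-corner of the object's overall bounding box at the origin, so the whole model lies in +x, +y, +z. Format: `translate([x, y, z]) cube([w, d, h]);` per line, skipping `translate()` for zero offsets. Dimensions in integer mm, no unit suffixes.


cube([20, 289, 2023]);
translate([979, 0, 0]) cube([20, 289, 2023]);
translate([20, 0, 0]) cube([959, 289, 25]);
translate([20, 0, 380]) cube([959, 289, 25]);
translate([20, 0, 760]) cube([959, 289, 25]);
translate([20, 0, 1140]) cube([959, 289, 25]);
translate([20, 0, 1520]) cube([959, 289, 25]);
translate([20, 0, 1900]) cube([959, 289, 25]);


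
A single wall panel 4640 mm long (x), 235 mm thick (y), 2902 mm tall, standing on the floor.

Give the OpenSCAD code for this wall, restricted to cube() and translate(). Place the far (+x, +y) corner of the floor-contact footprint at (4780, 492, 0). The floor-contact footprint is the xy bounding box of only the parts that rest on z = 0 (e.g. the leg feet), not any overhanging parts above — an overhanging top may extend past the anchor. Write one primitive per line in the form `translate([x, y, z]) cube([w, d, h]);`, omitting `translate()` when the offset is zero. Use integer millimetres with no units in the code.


translate([140, 257, 0]) cube([4640, 235, 2902]);


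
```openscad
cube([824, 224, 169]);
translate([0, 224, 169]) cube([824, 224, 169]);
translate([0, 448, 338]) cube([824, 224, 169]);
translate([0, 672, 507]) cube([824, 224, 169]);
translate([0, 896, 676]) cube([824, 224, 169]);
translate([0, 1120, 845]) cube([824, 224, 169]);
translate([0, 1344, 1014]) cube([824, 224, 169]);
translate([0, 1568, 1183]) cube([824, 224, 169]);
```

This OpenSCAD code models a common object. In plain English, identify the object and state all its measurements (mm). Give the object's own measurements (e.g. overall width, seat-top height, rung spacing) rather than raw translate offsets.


A straight staircase of 8 solid steps. Each step is 824 mm wide (x), 224 mm deep (y, the going) and 169 mm tall (the rise). The first step rests on the floor; each subsequent step sits one going further in +y and one rise higher in +z, directly behind and above the previous step with no overlap.


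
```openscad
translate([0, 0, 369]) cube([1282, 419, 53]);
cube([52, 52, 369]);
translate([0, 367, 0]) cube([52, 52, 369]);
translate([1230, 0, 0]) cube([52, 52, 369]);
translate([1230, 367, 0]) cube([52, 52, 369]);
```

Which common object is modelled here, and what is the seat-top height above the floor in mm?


A bench. The seat-top height is 422 mm.

A long slab on four corner posts — a bench. The slab sits at z = 369 with thickness 53, so the top is 369 + 53 = 422 mm.


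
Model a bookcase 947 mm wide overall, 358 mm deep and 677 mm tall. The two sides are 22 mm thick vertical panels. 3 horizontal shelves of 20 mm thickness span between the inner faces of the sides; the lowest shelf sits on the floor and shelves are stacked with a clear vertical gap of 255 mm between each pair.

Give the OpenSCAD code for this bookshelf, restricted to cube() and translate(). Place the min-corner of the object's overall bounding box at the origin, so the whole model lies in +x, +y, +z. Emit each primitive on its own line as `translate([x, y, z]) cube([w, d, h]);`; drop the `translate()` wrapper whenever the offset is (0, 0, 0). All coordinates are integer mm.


cube([22, 358, 677]);
translate([925, 0, 0]) cube([22, 358, 677]);
translate([22, 0, 0]) cube([903, 358, 20]);
translate([22, 0, 275]) cube([903, 358, 20]);
translate([22, 0, 550]) cube([903, 358, 20]);


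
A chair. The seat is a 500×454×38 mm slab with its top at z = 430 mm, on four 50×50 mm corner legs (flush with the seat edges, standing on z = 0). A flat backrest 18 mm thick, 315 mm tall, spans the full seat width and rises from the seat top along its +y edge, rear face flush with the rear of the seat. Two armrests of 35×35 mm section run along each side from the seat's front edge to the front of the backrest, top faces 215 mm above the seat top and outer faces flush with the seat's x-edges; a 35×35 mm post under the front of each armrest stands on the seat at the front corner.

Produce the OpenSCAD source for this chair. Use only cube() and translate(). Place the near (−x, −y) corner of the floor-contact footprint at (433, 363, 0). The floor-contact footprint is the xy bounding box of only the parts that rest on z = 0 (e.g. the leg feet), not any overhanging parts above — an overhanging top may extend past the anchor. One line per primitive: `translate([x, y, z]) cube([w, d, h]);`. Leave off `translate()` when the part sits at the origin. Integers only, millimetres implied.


// leg_h = 430 - 38 = 392
// arm post h = 215 - 35 = 180
translate([433, 363, 392]) cube([500, 454, 38]);
translate([433, 363, 0]) cube([50, 50, 392]);
translate([883, 363, 0]) cube([50, 50, 392]);
translate([433, 767, 0]) cube([50, 50, 392]);
translate([883, 767, 0]) cube([50, 50, 392]);
translate([433, 799, 430]) cube([500, 18, 315]);
translate([433, 363, 610]) cube([35, 436, 35]);
translate([898, 363, 610]) cube([35, 436, 35]);
translate([433, 363, 430]) cube([35, 35, 180]);
translate([898, 363, 430]) cube([35, 35, 180]);


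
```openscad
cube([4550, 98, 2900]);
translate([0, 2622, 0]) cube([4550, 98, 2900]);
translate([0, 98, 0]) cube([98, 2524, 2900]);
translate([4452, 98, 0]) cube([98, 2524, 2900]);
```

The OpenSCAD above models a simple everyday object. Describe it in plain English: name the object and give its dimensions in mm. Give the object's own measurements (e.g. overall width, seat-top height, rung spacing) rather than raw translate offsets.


The wall frame of a small rectangular building: four walls, each 2900 mm tall and 98 mm thick, enclosing a footprint 4550 mm (x) by 2720 mm (y) outside-to-outside, with no floor or roof. The front and back walls (the −y and +y sides) span the full width; the two side walls fit between them.


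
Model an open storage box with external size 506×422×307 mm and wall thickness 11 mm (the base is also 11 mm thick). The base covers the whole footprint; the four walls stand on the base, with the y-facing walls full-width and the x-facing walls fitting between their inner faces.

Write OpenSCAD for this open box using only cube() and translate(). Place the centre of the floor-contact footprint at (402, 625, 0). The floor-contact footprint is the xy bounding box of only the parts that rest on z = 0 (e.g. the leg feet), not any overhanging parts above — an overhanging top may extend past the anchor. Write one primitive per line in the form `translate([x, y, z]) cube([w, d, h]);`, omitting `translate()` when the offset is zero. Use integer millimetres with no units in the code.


translate([149, 414, 0]) cube([506, 422, 11]);
translate([149, 414, 11]) cube([506, 11, 296]);
translate([149, 825, 11]) cube([506, 11, 296]);
translate([149, 425, 11]) cube([11, 400, 296]);
translate([644, 425, 11]) cube([11, 400, 296]);


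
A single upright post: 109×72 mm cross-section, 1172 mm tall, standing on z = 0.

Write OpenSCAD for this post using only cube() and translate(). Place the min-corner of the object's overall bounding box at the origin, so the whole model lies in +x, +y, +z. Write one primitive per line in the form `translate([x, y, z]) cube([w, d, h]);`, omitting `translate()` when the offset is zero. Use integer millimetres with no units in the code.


cube([109, 72, 1172]);


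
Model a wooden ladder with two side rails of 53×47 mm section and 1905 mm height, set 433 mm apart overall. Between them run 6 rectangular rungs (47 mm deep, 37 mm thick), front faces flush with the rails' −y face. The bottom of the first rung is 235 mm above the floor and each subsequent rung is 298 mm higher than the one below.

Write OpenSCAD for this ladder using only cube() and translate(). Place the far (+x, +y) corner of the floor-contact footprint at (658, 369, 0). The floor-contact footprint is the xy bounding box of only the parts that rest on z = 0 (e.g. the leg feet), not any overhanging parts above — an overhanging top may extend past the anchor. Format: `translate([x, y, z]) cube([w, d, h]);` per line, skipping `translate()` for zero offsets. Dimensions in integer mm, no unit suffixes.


// rung span = 433 - 2*53 = 327
// rung[k] z = 235 + k*298
translate([225, 322, 0]) cube([53, 47, 1905]);
translate([605, 322, 0]) cube([53, 47, 1905]);
translate([278, 322, 235]) cube([327, 47, 37]);
translate([278, 322, 533]) cube([327, 47, 37]);
translate([278, 322, 831]) cube([327, 47, 37]);
translate([278, 322, 1129]) cube([327, 47, 37]);
translate([278, 322, 1427]) cube([327, 47, 37]);
translate([278, 322, 1725]) cube([327, 47, 37]);


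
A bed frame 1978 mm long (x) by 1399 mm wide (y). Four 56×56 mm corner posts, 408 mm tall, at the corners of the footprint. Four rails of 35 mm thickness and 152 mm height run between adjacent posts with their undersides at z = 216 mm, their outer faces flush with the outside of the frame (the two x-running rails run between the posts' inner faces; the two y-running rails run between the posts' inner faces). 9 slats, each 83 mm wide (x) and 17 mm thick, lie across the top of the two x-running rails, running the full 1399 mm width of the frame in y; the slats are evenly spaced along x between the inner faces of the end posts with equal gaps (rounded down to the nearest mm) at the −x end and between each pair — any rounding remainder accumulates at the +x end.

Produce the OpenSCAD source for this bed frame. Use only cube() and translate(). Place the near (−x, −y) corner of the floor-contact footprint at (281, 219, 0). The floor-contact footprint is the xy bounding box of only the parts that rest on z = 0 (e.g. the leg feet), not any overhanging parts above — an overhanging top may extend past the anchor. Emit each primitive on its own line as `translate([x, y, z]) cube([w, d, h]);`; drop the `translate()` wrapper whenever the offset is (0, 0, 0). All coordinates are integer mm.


translate([281, 219, 0]) cube([56, 56, 408]);
translate([281, 1562, 0]) cube([56, 56, 408]);
translate([2203, 219, 0]) cube([56, 56, 408]);
translate([2203, 1562, 0]) cube([56, 56, 408]);
translate([337, 219, 216]) cube([1866, 35, 152]);
translate([337, 1583, 216]) cube([1866, 35, 152]);
translate([281, 275, 216]) cube([35, 1287, 152]);
translate([2224, 275, 216]) cube([35, 1287, 152]);
translate([448, 219, 368]) cube([83, 1399, 17]);
translate([642, 219, 368]) cube([83, 1399, 17]);
translate([836, 219, 368]) cube([83, 1399, 17]);
translate([1030, 219, 368]) cube([83, 1399, 17]);
translate([1224, 219, 368]) cube([83, 1399, 17]);
translate([1418, 219, 368]) cube([83, 1399, 17]);
translate([1612, 219, 368]) cube([83, 1399, 17]);
translate([1806, 219, 368]) cube([83, 1399, 17]);
translate([2000, 219, 368]) cube([83, 1399, 17]);


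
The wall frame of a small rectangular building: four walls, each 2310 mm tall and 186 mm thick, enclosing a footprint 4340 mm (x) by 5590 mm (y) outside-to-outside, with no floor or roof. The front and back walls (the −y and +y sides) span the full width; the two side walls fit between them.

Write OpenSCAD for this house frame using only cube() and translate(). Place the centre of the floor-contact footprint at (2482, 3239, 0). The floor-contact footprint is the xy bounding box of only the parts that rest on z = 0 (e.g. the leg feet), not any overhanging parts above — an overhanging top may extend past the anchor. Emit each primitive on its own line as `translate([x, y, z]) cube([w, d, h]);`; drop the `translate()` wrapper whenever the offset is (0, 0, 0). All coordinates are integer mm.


translate([312, 444, 0]) cube([4340, 186, 2310]);
translate([312, 5848, 0]) cube([4340, 186, 2310]);
translate([312, 630, 0]) cube([186, 5218, 2310]);
translate([4466, 630, 0]) cube([186, 5218, 2310]);


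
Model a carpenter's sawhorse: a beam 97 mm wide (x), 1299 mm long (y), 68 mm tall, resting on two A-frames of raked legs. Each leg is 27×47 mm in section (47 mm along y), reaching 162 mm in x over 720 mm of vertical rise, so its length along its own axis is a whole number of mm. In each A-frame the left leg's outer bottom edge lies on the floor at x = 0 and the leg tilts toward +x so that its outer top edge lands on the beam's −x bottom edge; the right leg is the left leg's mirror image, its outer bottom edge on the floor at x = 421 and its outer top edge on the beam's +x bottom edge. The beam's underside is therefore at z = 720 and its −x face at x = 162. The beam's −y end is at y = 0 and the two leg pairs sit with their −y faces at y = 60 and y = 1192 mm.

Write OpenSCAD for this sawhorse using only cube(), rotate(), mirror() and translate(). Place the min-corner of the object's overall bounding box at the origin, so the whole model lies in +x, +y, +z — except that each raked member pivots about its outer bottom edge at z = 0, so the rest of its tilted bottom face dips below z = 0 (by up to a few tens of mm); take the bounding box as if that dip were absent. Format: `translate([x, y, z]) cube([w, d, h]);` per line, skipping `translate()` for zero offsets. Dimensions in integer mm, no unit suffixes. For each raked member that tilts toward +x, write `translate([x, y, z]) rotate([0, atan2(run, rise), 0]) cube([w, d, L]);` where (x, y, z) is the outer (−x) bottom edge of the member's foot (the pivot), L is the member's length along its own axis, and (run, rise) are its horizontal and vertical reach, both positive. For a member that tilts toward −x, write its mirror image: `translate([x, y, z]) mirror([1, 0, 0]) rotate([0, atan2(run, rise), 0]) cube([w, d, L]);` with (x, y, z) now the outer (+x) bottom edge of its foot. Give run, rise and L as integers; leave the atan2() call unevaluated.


// leg length = √(162² + 720²) = 738
// right-leg outer foot x = 2·162 + 97 = 421
// beam min-corner = (162, 0, 720)
translate([162, 0, 720]) cube([97, 1299, 68]);
translate([0, 60, 0]) rotate([0, atan2(162, 720), 0]) cube([27, 47, 738]);
translate([421, 60, 0]) mirror([1, 0, 0]) rotate([0, atan2(162, 720), 0]) cube([27, 47, 738]);
translate([0, 1192, 0]) rotate([0, atan2(162, 720), 0]) cube([27, 47, 738]);
translate([421, 1192, 0]) mirror([1, 0, 0]) rotate([0, atan2(162, 720), 0]) cube([27, 47, 738]);


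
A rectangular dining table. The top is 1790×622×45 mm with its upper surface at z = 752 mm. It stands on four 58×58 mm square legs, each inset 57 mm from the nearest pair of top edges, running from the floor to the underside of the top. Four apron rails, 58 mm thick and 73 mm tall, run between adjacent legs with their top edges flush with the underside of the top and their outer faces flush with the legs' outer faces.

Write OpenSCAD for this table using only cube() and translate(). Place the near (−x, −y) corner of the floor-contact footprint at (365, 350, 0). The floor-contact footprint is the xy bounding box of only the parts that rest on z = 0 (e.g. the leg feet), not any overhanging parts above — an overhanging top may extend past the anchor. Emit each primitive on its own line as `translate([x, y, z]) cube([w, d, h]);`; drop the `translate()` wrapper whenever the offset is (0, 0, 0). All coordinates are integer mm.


translate([308, 293, 707]) cube([1790, 622, 45]);
translate([365, 350, 0]) cube([58, 58, 707]);
translate([1983, 350, 0]) cube([58, 58, 707]);
translate([365, 800, 0]) cube([58, 58, 707]);
translate([1983, 800, 0]) cube([58, 58, 707]);
translate([423, 350, 634]) cube([1560, 58, 73]);
translate([423, 800, 634]) cube([1560, 58, 73]);
translate([365, 408, 634]) cube([58, 392, 73]);
translate([1983, 408, 634]) cube([58, 392, 73]);


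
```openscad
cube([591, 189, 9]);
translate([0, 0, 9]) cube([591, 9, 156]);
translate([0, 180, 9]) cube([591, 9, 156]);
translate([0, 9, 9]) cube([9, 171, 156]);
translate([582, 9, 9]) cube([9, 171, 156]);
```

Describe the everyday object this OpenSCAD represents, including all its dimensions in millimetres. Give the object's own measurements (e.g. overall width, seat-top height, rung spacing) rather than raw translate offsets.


An open-topped rectangular box: outside dimensions 591×189×165 mm, with a uniform wall and base thickness of 9 mm. The base is a full 591×189 slab on the floor; four walls sit on top of the base. The front and back walls (the −y and +y sides) span the full width; the two side walls fit between them.


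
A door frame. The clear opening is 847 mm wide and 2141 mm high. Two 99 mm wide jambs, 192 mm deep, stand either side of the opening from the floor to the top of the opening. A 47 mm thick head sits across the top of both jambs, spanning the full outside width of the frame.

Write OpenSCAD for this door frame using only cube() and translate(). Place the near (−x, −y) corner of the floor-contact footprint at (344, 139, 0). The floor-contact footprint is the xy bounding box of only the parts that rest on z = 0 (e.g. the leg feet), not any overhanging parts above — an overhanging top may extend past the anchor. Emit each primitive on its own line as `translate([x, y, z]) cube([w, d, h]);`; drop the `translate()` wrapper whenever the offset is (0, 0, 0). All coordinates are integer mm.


translate([344, 139, 0]) cube([99, 192, 2141]);
translate([1290, 139, 0]) cube([99, 192, 2141]);
translate([344, 139, 2141]) cube([1045, 192, 47]);


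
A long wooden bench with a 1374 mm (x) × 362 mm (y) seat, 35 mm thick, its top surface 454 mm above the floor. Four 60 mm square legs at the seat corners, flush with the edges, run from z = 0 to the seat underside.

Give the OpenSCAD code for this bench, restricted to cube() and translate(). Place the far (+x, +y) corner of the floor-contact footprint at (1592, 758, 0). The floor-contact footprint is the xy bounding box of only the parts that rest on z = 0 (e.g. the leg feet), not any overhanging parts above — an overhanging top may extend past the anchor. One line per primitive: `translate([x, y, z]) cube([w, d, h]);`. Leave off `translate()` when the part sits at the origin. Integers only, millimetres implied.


translate([218, 396, 419]) cube([1374, 362, 35]);
translate([218, 396, 0]) cube([60, 60, 419]);
translate([218, 698, 0]) cube([60, 60, 419]);
translate([1532, 396, 0]) cube([60, 60, 419]);
translate([1532, 698, 0]) cube([60, 60, 419]);


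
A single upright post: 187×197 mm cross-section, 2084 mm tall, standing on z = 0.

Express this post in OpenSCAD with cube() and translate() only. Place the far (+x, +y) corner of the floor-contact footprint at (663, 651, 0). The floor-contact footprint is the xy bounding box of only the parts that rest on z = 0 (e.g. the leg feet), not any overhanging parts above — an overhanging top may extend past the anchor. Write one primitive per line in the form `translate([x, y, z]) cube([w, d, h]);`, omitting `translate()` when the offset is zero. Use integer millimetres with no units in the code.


translate([476, 454, 0]) cube([187, 197, 2084]);


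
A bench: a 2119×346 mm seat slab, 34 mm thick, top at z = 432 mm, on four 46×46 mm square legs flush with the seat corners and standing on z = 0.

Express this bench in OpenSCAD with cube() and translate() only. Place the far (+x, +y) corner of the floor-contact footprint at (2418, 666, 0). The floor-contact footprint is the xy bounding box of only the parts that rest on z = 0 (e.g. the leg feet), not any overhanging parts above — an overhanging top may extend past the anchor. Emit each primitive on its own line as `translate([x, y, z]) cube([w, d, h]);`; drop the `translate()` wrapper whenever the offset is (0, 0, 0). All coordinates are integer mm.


translate([299, 320, 398]) cube([2119, 346, 34]);
translate([299, 320, 0]) cube([46, 46, 398]);
translate([299, 620, 0]) cube([46, 46, 398]);
translate([2372, 320, 0]) cube([46, 46, 398]);
translate([2372, 620, 0]) cube([46, 46, 398]);


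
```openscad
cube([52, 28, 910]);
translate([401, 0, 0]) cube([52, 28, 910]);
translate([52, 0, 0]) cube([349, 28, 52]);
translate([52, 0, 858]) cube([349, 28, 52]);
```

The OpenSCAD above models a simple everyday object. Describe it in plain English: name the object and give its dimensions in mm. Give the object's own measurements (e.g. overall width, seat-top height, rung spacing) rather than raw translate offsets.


A rectangular picture frame lying in the x–z plane (depth along y). The opening is 349 mm wide (x) by 806 mm tall (z), surrounded by a border 52 mm wide on all four sides. The frame is 28 mm deep and is made of two full-height vertical stiles with two horizontal rails fitted between them.


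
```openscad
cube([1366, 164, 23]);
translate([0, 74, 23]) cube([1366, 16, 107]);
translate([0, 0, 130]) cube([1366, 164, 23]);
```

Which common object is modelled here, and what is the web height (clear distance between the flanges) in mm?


An I-beam. The web height is 107 mm.

Two wide flanges with a thin centred web — an I-beam. Overall 153 mm minus two 23 mm flanges gives a web of 153 − 2·23 = 107 mm.


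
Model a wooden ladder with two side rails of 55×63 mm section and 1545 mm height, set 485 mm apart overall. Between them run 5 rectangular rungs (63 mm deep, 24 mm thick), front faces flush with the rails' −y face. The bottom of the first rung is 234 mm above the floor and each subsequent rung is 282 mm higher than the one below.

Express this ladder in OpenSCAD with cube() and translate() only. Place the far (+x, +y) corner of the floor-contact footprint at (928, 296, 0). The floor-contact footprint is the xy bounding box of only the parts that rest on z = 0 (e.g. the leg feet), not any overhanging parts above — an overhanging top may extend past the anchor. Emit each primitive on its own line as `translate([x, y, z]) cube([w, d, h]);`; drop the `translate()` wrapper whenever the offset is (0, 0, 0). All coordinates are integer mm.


translate([443, 233, 0]) cube([55, 63, 1545]);
translate([873, 233, 0]) cube([55, 63, 1545]);
translate([498, 233, 234]) cube([375, 63, 24]);
translate([498, 233, 516]) cube([375, 63, 24]);
translate([498, 233, 798]) cube([375, 63, 24]);
translate([498, 233, 1080]) cube([375, 63, 24]);
translate([498, 233, 1362]) cube([375, 63, 24]);


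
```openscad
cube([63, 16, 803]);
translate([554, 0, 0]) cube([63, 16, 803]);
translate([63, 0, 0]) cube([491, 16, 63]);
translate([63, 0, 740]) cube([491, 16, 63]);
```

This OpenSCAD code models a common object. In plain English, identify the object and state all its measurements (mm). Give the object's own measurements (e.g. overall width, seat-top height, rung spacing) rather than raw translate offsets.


A rectangular picture frame lying in the x–z plane (depth along y). The opening is 491 mm wide (x) by 677 mm tall (z), surrounded by a border 63 mm wide on all four sides. The frame is 16 mm deep and is made of two full-height vertical stiles with two horizontal rails fitted between them.


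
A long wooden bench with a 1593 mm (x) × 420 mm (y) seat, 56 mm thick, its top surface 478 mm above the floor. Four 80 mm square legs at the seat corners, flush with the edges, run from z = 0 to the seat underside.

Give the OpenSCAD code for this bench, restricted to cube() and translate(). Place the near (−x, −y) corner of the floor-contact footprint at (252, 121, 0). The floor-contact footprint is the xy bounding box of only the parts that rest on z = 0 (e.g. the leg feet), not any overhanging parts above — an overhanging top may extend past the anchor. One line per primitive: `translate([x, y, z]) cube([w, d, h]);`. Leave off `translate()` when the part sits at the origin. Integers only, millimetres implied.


translate([252, 121, 422]) cube([1593, 420, 56]);
translate([252, 121, 0]) cube([80, 80, 422]);
translate([252, 461, 0]) cube([80, 80, 422]);
translate([1765, 121, 0]) cube([80, 80, 422]);
translate([1765, 461, 0]) cube([80, 80, 422]);


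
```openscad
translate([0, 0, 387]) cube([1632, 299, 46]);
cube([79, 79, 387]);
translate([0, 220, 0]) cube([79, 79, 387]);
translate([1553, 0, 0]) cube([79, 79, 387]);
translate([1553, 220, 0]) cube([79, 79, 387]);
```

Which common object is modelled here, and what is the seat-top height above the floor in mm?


A bench. The seat-top height is 433 mm.

A long slab on four corner posts — a bench. The slab sits at z = 387 with thickness 46, so the top is 387 + 46 = 433 mm.


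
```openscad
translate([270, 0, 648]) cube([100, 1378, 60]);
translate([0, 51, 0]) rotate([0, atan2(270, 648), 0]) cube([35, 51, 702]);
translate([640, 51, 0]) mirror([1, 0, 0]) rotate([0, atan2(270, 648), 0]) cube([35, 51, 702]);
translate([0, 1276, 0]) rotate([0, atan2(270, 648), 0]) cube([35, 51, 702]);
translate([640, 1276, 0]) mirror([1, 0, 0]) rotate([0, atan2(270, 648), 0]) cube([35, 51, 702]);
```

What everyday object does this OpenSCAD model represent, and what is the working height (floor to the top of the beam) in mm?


A sawhorse. The overall height is 708 mm.

A beam across two mirrored pairs of raked legs — a sawhorse. The beam's underside is at z = 648 (matching the legs' vertical rise in atan2(270, 648)) and the beam is 60 mm tall, so its top is at 648 + 60 = 708 mm. The raked legs top out at the beam's underside, so that is the highest point.


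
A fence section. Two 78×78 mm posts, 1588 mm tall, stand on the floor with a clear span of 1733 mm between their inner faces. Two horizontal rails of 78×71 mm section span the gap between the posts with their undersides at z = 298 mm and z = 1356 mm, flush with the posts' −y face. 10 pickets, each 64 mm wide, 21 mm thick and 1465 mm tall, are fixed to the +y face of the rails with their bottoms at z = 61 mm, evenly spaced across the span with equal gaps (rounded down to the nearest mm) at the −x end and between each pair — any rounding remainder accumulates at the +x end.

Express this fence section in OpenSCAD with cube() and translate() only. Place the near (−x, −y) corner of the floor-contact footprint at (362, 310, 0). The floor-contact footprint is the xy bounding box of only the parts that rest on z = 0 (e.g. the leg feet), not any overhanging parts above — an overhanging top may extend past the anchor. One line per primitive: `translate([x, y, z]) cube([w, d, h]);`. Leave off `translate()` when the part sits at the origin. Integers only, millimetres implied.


translate([362, 310, 0]) cube([78, 78, 1588]);
translate([2173, 310, 0]) cube([78, 78, 1588]);
translate([440, 310, 298]) cube([1733, 78, 71]);
translate([440, 310, 1356]) cube([1733, 78, 71]);
translate([539, 388, 61]) cube([64, 21, 1465]);
translate([702, 388, 61]) cube([64, 21, 1465]);
translate([865, 388, 61]) cube([64, 21, 1465]);
translate([1028, 388, 61]) cube([64, 21, 1465]);
translate([1191, 388, 61]) cube([64, 21, 1465]);
translate([1354, 388, 61]) cube([64, 21, 1465]);
translate([1517, 388, 61]) cube([64, 21, 1465]);
translate([1680, 388, 61]) cube([64, 21, 1465]);
translate([1843, 388, 61]) cube([64, 21, 1465]);
translate([2006, 388, 61]) cube([64, 21, 1465]);


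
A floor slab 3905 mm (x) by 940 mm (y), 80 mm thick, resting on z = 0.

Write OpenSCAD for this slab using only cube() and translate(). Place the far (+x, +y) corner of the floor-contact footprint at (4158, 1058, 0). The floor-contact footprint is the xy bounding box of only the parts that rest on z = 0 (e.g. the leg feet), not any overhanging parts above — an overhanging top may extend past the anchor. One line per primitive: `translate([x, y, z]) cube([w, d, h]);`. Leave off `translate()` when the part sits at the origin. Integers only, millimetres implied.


translate([253, 118, 0]) cube([3905, 940, 80]);


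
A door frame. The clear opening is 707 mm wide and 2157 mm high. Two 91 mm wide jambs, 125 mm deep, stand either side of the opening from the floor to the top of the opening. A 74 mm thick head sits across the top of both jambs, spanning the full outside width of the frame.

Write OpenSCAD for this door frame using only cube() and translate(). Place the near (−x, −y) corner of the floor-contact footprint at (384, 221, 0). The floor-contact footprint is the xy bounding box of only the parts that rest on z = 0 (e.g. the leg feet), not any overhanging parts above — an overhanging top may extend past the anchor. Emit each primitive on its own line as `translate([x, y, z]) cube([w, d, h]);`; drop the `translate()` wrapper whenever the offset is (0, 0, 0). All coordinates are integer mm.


translate([384, 221, 0]) cube([91, 125, 2157]);
translate([1182, 221, 0]) cube([91, 125, 2157]);
translate([384, 221, 2157]) cube([889, 125, 74]);


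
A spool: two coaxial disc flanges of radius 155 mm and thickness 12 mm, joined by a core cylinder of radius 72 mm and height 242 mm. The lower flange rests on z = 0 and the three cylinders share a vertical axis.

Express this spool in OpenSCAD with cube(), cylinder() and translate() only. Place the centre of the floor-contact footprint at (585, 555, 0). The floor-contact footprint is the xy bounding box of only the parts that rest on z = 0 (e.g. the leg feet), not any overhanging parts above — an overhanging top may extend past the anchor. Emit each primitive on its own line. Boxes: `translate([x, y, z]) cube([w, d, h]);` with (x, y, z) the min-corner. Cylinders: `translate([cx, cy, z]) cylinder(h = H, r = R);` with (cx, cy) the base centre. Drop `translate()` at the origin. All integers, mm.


translate([585, 555, 0]) cylinder(h = 12, r = 155);
translate([585, 555, 12]) cylinder(h = 242, r = 72);
translate([585, 555, 254]) cylinder(h = 12, r = 155);


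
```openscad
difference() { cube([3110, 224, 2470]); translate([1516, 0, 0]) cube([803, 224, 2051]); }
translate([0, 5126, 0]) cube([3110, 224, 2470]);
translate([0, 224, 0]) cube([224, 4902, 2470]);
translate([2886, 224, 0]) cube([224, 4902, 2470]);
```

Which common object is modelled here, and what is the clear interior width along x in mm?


A single room. The interior width is 2662 mm.

Four walls enclosing a rectangle with a door in the front wall — a room. Outside width 3110 minus two 224 mm walls gives 2662 mm.


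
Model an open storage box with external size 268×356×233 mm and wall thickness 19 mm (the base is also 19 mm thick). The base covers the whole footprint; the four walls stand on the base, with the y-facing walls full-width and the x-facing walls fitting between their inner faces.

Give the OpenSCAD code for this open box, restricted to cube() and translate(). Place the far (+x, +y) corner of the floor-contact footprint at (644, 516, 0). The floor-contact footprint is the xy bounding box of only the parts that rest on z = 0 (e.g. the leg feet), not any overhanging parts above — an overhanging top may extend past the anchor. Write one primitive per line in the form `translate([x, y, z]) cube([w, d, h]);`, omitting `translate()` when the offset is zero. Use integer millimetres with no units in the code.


translate([376, 160, 0]) cube([268, 356, 19]);
translate([376, 160, 19]) cube([268, 19, 214]);
translate([376, 497, 19]) cube([268, 19, 214]);
translate([376, 179, 19]) cube([19, 318, 214]);
translate([625, 179, 19]) cube([19, 318, 214]);


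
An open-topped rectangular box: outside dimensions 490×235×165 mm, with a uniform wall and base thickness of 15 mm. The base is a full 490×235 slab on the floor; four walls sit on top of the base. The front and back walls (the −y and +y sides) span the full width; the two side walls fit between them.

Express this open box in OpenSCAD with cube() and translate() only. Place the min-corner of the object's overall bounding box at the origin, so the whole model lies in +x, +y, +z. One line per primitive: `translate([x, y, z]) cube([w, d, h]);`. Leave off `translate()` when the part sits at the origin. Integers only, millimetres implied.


cube([490, 235, 15]);
translate([0, 0, 15]) cube([490, 15, 150]);
translate([0, 220, 15]) cube([490, 15, 150]);
translate([0, 15, 15]) cube([15, 205, 150]);
translate([475, 15, 15]) cube([15, 205, 150]);


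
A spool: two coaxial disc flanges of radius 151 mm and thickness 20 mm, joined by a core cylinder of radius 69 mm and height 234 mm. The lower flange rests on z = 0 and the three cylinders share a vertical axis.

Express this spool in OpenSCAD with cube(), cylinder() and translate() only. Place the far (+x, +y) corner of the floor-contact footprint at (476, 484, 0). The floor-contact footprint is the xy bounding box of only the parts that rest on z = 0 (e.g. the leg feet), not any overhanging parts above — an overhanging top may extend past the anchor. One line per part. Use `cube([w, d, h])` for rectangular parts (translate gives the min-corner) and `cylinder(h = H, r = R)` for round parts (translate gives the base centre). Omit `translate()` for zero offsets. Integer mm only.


translate([325, 333, 0]) cylinder(h = 20, r = 151);
translate([325, 333, 20]) cylinder(h = 234, r = 69);
translate([325, 333, 254]) cylinder(h = 20, r = 151);
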